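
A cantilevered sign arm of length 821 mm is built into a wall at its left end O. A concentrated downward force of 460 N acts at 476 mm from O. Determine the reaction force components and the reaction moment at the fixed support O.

O_x = 0, O_y = 460.0 N, M_O = 219000 N·mm

ΣF_x = 0: O_x = 0.
ΣF_y = 0: O_y − 460 = 0 → O_y = 460.0 N.
ΣM about O: M_O − 460·476 = 0 → M_O = 219000 N·mm.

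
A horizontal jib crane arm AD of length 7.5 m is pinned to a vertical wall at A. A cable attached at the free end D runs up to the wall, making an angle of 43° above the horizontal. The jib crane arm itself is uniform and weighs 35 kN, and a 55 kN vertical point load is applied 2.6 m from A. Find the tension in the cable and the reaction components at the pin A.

ΣM about A: T·sin43°·7.5 − 35·3.75 − 55·2.6 = 0 → T = 274.25/(7.5·0.681998) = 53.617 ≈ 53.62 kN.
ΣF_x = 0: A_x − T·cos43° = 0 → A_x = 53.617 × 0.731354 = 39.21 kN.
ΣF_y = 0: A_y + T·sin43° − 35 − 55 = 0 → A_y = 90 − 53.617 × 0.681998 = 53.43 kN.

T = 53.62 kN, A_x = 39.21 kN, A_y = 53.43 kN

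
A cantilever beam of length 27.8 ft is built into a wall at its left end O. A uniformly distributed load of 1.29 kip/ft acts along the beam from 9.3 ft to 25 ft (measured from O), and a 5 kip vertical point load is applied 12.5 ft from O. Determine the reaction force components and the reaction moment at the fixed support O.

Resultant of the distributed load: 1.29 × 15.7 = 20.253 kip at 17.15 ft from O.
ΣF_x = 0: O_x = 0.
ΣF_y = 0: O_y − 1.29·15.7 − 5 = 0 → O_y = 25.25 kip.
ΣM about O: M_O − (1.29·15.7)·17.15 − 5·12.5 = 0 → M_O = 409.8 kip·ft.

O_x = 0, O_y = 25.25 kip, M_O = 409.8 kip·ft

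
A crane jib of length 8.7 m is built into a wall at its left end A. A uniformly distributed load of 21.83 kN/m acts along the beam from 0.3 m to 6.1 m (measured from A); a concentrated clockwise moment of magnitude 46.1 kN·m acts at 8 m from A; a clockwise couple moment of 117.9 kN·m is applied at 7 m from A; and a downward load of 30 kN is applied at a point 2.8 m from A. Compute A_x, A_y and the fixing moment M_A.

Resultant of the distributed load: 21.83 × 5.8 = 126.614 kN at 3.2 m from A.
ΣF_x = 0: A_x = 0.
ΣF_y = 0: A_y − 21.83·5.8 − 30 = 0 → A_y = 156.6 kN.
ΣM about A: M_A − (21.83·5.8)·3.2 − 46.1 − 117.9 − 30·2.8 = 0 → M_A = 653.2 kN·m.

A_x = 0, A_y = 156.6 kN, M_A = 653.2 kN·m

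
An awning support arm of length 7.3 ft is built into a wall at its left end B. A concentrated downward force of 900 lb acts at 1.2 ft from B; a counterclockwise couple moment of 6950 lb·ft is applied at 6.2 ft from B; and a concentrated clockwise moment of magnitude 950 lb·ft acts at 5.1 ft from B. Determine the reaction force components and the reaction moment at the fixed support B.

ΣF_x = 0: B_x = 0.
ΣF_y = 0: B_y − 900 = 0 → B_y = 900.0 lb.
ΣM about B: M_B − 900·1.2 + 6950 − 950 = 0 → M_B = -4920 lb·ft.

B_x = 0, B_y = 900.0 lb, M_B = -4920 lb·ft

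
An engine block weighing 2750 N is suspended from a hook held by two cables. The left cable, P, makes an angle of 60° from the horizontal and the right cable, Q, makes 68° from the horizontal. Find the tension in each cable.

T_P = 1307 N, T_Q = 1745 N

ΣF_x = 0: −T_P·cos60° + T_Q·cos68° = 0 → T_Q = 1.33473·T_P.
ΣF_y = 0: T_P·sin60° + T_Q·sin68° = 2750.
Substitute: T_P·(0.866025 + 1.33473·0.927184) = 2750 → T_P = 1307.3 ≈ 1307 N.
Then T_Q = 1.33473 × 1307.3 = 1745 N.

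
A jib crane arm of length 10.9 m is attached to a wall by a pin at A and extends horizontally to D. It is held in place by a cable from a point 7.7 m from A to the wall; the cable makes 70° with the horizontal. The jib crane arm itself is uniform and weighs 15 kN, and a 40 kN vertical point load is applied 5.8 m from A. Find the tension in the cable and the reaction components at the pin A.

T = 43.36 kN, A_x = 14.83 kN, A_y = 14.25 kN

ΣM about A: T·sin70°·7.7 − 15·5.45 − 40·5.8 = 0 → T = 313.75/(7.7·0.939693) = 43.3618 ≈ 43.36 kN.
ΣF_x = 0: A_x − T·cos70° = 0 → A_x = 43.3618 × 0.34202 = 14.83 kN.
ΣF_y = 0: A_y + T·sin70° − 15 − 40 = 0 → A_y = 55 − 43.3618 × 0.939693 = 14.25 kN.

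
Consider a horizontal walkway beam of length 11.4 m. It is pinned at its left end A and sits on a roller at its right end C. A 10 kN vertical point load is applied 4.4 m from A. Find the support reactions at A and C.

A_x = 0, A_y = 6.140 kN, C_y = 3.860 kN

Taking moments about A: C_y·11.4 − 10·4.4 = 0 → C_y = 44/11.4 = 3.85965 ≈ 3.860 kN.
ΣF_y = 0: A_y + 3.85965 − 10 = 0 → A_y = 6.140 kN.
ΣF_x = 0: no horizontal applied forces, so A_x = 0.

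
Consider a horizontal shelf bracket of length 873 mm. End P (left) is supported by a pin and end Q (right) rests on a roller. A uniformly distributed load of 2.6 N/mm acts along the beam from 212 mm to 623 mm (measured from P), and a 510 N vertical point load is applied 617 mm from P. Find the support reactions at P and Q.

Resultant of the distributed load: 2.6 × 411 = 1068.6 N at 417.5 mm from P.
Moments about P: Q_y·873 − (2.6·411)·417.5 − 510·617 = 0 → Q_y = 760810.5/873 = 871.49 ≈ 871.5 N.
ΣF_y = 0: P_y + 871.49 − 2.6·411 − 510 = 0 → P_y = 707.1 N.
ΣF_x = 0: no horizontal applied forces, so P_x = 0.

P_x = 0, P_y = 707.1 N, Q_y = 871.5 N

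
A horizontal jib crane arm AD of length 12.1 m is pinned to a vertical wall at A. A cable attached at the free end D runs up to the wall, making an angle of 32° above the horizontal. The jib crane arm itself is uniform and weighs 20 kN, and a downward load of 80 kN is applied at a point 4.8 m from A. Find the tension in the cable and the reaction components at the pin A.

ΣM about A: T·sin32°·12.1 − 20·6.05 − 80·4.8 = 0 → T = 505/(12.1·0.529919) = 78.7583 ≈ 78.76 kN.
ΣF_x = 0: A_x − T·cos32° = 0 → A_x = 78.7583 × 0.848048 = 66.79 kN.
ΣF_y = 0: A_y + T·sin32° − 20 − 80 = 0 → A_y = 100 − 78.7583 × 0.529919 = 58.26 kN.

T = 78.76 kN, A_x = 66.79 kN, A_y = 58.26 kN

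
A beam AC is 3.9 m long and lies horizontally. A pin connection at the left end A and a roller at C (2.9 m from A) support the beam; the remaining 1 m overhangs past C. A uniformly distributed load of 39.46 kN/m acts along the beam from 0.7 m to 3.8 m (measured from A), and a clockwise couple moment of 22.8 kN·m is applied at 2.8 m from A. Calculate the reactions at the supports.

A_x = 0, A_y = 19.56 kN, C_y = 102.8 kN

Resultant of the distributed load: 39.46 × 3.1 = 122.326 kN at 2.25 m from A.
Moments about A: C_y·2.9 − (39.46·3.1)·2.25 − 22.8 = 0 → C_y = 298.0335/2.9 = 102.77 ≈ 102.8 kN.
ΣF_y = 0: A_y + 102.77 − 39.46·3.1 = 0 → A_y = 19.56 kN.
ΣF_x = 0: no horizontal applied forces, so A_x = 0.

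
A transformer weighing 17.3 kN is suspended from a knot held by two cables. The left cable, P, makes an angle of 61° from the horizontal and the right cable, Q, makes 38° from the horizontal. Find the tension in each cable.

T_P = 13.80 kN, T_Q = 8.492 kN

ΣF_x = 0: −T_P·cos61° + T_Q·cos38° = 0 → T_Q = 0.615232·T_P.
ΣF_y = 0: T_P·sin61° + T_Q·sin38° = 17.3.
Substitute: T_P·(0.87462 + 0.615232·0.615661) = 17.3 → T_P = 13.8025 ≈ 13.80 kN.
Then T_Q = 0.615232 × 13.8025 = 8.492 kN.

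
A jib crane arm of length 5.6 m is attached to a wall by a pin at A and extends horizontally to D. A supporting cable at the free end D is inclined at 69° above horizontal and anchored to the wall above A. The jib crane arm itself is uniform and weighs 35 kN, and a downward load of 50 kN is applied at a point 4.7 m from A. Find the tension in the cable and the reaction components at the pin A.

ΣM about A: T·sin69°·5.6 − 35·2.8 − 50·4.7 = 0 → T = 333/(5.6·0.93358) = 63.6949 ≈ 63.69 kN.
ΣF_x = 0: A_x − T·cos69° = 0 → A_x = 63.6949 × 0.358368 = 22.83 kN.
ΣF_y = 0: A_y + T·sin69° − 35 − 50 = 0 → A_y = 85 − 63.6949 × 0.93358 = 25.54 kN.

T = 63.69 kN, A_x = 22.83 kN, A_y = 25.54 kN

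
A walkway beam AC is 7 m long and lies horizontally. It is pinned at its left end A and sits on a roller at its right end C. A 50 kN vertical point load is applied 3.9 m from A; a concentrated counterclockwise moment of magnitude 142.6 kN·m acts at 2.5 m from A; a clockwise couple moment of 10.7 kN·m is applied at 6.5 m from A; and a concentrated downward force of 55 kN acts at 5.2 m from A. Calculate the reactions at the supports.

A_x = 0, A_y = 55.13 kN, C_y = 49.87 kN

ΣM about A: C_y·7 − 50·3.9 + 142.6 − 10.7 − 55·5.2 = 0 → C_y = 349.1/7 = 49.8714 ≈ 49.87 kN.
ΣF_y = 0: A_y + 49.8714 − 50 − 55 = 0 → A_y = 55.13 kN.
ΣF_x = 0: no horizontal applied forces, so A_x = 0.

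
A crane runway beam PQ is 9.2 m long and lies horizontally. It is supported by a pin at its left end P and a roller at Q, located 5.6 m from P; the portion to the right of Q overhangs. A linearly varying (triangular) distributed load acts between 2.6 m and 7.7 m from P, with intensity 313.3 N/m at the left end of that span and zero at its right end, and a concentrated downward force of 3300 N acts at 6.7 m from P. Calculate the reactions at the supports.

P_x = 0, P_y = -462.8 N, Q_y = 4562 N

Resultant of the triangular load: ½ × 313.3 × 5.1 = 798.915 N, acting at 4.3 m from P (one-third of the span from the peak).
ΣM about P: Q_y·5.6 − (½·313.3·5.1)·4.3 − 3300·6.7 = 0 → Q_y = 25545.3345/5.6 = 4561.67 ≈ 4562 N.
ΣF_y = 0: P_y + 4561.67 − ½·313.3·5.1 − 3300 = 0 → P_y = -462.8 N.
ΣF_x = 0: no horizontal applied forces, so P_x = 0.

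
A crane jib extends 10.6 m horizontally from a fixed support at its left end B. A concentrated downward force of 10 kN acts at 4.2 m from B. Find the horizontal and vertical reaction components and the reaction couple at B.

B_x = 0, B_y = 10.00 kN, M_B = 42.00 kN·m

ΣF_x = 0: B_x = 0.
ΣF_y = 0: B_y − 10 = 0 → B_y = 10.00 kN.
ΣM about B: M_B − 10·4.2 = 0 → M_B = 42.00 kN·m.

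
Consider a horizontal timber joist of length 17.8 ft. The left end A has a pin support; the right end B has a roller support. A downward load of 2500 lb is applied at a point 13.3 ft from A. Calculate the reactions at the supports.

ΣM about A: B_y·17.8 − 2500·13.3 = 0 → B_y = 33250/17.8 = 1867.98 ≈ 1868 lb.
ΣF_y = 0: A_y + 1867.98 − 2500 = 0 → A_y = 632.0 lb.
ΣF_x = 0: no horizontal applied forces, so A_x = 0.

A_x = 0, A_y = 632.0 lb, B_y = 1868 lb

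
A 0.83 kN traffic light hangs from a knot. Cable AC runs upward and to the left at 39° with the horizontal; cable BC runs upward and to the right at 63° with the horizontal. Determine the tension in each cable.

T_AC = 0.3852 kN, T_BC = 0.6594 kN

ΣF_x = 0: −T_AC·cos39° + T_BC·cos63° = 0 → T_BC = 1.71181·T_AC.
ΣF_y = 0: T_AC·sin39° + T_BC·sin63° = 0.83.
Substitute: T_AC·(0.62932 + 1.71181·0.891007) = 0.83 → T_AC = 0.38523 ≈ 0.3852 kN.
Then T_BC = 1.71181 × 0.38523 = 0.6594 kN.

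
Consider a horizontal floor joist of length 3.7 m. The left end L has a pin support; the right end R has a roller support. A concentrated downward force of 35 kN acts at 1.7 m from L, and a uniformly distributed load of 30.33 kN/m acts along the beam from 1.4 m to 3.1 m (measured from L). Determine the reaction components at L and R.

Resultant of the distributed load: 30.33 × 1.7 = 51.561 kN at 2.25 m from L.
Moments about L: R_y·3.7 − 35·1.7 − (30.33·1.7)·2.25 = 0 → R_y = 175.51225/3.7 = 47.4357 ≈ 47.44 kN.
ΣF_y = 0: L_y + 47.4357 − 35 − 30.33·1.7 = 0 → L_y = 39.13 kN.
ΣF_x = 0: no horizontal applied forces, so L_x = 0.

L_x = 0, L_y = 39.13 kN, R_y = 47.44 kN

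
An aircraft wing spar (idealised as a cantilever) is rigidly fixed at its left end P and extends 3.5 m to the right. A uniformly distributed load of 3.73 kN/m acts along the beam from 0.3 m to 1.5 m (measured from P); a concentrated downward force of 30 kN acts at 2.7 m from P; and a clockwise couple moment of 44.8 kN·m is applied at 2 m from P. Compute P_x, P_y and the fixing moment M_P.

P_x = 0, P_y = 34.48 kN, M_P = 129.8 kN·m

Resultant of the distributed load: 3.73 × 1.2 = 4.476 kN at 0.9 m from P.
ΣF_x = 0: P_x = 0.
ΣF_y = 0: P_y − 3.73·1.2 − 30 = 0 → P_y = 34.48 kN.
ΣM about P: M_P − (3.73·1.2)·0.9 − 30·2.7 − 44.8 = 0 → M_P = 129.8 kN·m.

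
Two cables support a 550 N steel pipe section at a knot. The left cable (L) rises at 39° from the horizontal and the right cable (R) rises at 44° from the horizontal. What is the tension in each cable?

T_L = 398.6 N, T_R = 430.6 N

ΣF_x = 0: −T_L·cos39° + T_R·cos44° = 0 → T_R = 1.08036·T_L.
ΣF_y = 0: T_L·sin39° + T_R·sin44° = 550.
Substitute: T_L·(0.62932 + 1.08036·0.694658) = 550 → T_L = 398.608 ≈ 398.6 N.
Then T_R = 1.08036 × 398.608 = 430.6 N.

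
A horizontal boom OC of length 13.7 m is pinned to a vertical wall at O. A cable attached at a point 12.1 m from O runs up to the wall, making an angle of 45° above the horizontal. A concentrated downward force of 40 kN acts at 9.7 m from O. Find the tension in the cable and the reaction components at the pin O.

T = 45.35 kN, O_x = 32.07 kN, O_y = 7.934 kN

ΣM about O: T·sin45°·12.1 − 40·9.7 = 0 → T = 388/(12.1·0.707107) = 45.3483 ≈ 45.35 kN.
ΣF_x = 0: O_x − T·cos45° = 0 → O_x = 45.3483 × 0.707107 = 32.07 kN.
ΣF_y = 0: O_y + T·sin45° − 40 = 0 → O_y = 40 − 45.3483 × 0.707107 = 7.934 kN.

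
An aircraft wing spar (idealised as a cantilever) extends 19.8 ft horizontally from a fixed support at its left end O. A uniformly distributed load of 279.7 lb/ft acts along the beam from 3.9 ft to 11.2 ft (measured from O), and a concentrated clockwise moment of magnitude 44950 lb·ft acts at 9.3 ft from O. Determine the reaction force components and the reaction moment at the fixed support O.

Resultant of the distributed load: 279.7 × 7.3 = 2041.81 lb at 7.55 ft from O.
ΣF_x = 0: O_x = 0.
ΣF_y = 0: O_y − 279.7·7.3 = 0 → O_y = 2042 lb.
ΣM about O: M_O − (279.7·7.3)·7.55 − 44950 = 0 → M_O = 60370 lb·ft.

O_x = 0, O_y = 2042 lb, M_O = 60370 lb·ft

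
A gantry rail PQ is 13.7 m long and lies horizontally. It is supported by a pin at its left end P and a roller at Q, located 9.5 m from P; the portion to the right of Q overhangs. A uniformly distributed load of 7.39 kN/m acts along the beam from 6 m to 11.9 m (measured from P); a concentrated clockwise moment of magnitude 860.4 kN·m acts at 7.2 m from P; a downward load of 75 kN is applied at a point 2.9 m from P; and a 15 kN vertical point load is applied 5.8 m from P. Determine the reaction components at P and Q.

Resultant of the distributed load: 7.39 × 5.9 = 43.601 kN at 8.95 m from P.
Moments about P: Q_y·9.5 − (7.39·5.9)·8.95 − 860.4 − 75·2.9 − 15·5.8 = 0 → Q_y = 1555.12895/9.5 = 163.698 ≈ 163.7 kN.
ΣF_y = 0: P_y + 163.698 − 7.39·5.9 − 75 − 15 = 0 → P_y = -30.10 kN.
ΣF_x = 0: no horizontal applied forces, so P_x = 0.

P_x = 0, P_y = -30.10 kN, Q_y = 163.7 kN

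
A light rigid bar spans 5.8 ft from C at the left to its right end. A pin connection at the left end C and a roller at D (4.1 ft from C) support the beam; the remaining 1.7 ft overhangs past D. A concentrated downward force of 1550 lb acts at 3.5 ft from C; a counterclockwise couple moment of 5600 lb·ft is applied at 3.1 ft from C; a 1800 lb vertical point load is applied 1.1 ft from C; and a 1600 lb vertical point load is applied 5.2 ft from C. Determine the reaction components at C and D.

Taking moments about C: D_y·4.1 − 1550·3.5 + 5600 − 1800·1.1 − 1600·5.2 = 0 → D_y = 10125/4.1 = 2469.51 ≈ 2470 lb.
ΣF_y = 0: C_y + 2469.51 − 1550 − 1800 − 1600 = 0 → C_y = 2480 lb.
ΣF_x = 0: no horizontal applied forces, so C_x = 0.

C_x = 0, C_y = 2480 lb, D_y = 2470 lb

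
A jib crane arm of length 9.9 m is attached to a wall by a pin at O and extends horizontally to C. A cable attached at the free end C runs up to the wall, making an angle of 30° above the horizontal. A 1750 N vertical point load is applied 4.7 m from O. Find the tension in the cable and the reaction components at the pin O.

T = 1662 N, O_x = 1439 N, O_y = 919.2 N

ΣM about O: T·sin30°·9.9 − 1750·4.7 = 0 → T = 8225/(9.9·0.5) = 1661.62 ≈ 1662 N.
ΣF_x = 0: O_x − T·cos30° = 0 → O_x = 1661.62 × 0.866025 = 1439 N.
ΣF_y = 0: O_y + T·sin30° − 1750 = 0 → O_y = 1750 − 1661.62 × 0.5 = 919.2 N.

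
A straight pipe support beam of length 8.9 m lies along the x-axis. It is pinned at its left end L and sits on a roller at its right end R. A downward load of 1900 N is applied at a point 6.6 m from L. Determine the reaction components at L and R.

ΣM about L: R_y·8.9 − 1900·6.6 = 0 → R_y = 12540/8.9 = 1408.99 ≈ 1409 N.
ΣF_y = 0: L_y + 1408.99 − 1900 = 0 → L_y = 491.0 N.
ΣF_x = 0: no horizontal applied forces, so L_x = 0.

L_x = 0, L_y = 491.0 N, R_y = 1409 N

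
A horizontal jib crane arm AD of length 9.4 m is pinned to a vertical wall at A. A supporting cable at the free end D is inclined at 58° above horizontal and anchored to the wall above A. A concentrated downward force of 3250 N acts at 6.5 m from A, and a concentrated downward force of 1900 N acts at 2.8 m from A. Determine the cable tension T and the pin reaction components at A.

T = 3317 N, A_x = 1758 N, A_y = 2337 N

ΣM about A: T·sin58°·9.4 − 3250·6.5 − 1900·2.8 = 0 → T = 26445/(9.4·0.848048) = 3317.38 ≈ 3317 N.
ΣF_x = 0: A_x − T·cos58° = 0 → A_x = 3317.38 × 0.529919 = 1758 N.
ΣF_y = 0: A_y + T·sin58° − 3250 − 1900 = 0 → A_y = 5150 − 3317.38 × 0.848048 = 2337 N.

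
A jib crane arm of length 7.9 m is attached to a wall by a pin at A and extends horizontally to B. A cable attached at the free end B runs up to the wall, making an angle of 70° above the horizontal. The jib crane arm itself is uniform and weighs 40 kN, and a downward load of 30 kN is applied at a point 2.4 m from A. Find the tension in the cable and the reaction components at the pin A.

T = 30.98 kN, A_x = 10.60 kN, A_y = 40.89 kN

ΣM about A: T·sin70°·7.9 − 40·3.95 − 30·2.4 = 0 → T = 230/(7.9·0.939693) = 30.9824 ≈ 30.98 kN.
ΣF_x = 0: A_x − T·cos70° = 0 → A_x = 30.9824 × 0.34202 = 10.60 kN.
ΣF_y = 0: A_y + T·sin70° − 40 − 30 = 0 → A_y = 70 − 30.9824 × 0.939693 = 40.89 kN.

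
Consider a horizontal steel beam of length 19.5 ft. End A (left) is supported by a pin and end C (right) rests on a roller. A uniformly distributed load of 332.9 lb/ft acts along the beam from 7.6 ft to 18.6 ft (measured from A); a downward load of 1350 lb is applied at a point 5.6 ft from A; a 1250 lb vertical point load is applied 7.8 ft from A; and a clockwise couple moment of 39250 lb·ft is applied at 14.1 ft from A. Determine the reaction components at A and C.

A_x = 0, A_y = 901.3 lb, C_y = 5361 lb

Resultant of the distributed load: 332.9 × 11 = 3661.9 lb at 13.1 ft from A.
Taking moments about A: C_y·19.5 − (332.9·11)·13.1 − 1350·5.6 − 1250·7.8 − 39250 = 0 → C_y = 104530.89/19.5 = 5360.56 ≈ 5361 lb.
ΣF_y = 0: A_y + 5360.56 − 332.9·11 − 1350 − 1250 = 0 → A_y = 901.3 lb.
ΣF_x = 0: no horizontal applied forces, so A_x = 0.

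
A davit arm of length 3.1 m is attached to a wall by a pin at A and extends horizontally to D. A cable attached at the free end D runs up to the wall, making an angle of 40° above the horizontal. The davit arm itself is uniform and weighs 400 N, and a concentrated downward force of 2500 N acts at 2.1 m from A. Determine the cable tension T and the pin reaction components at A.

ΣM about A: T·sin40°·3.1 − 400·1.55 − 2500·2.1 = 0 → T = 5870/(3.1·0.642788) = 2945.84 ≈ 2946 N.
ΣF_x = 0: A_x − T·cos40° = 0 → A_x = 2945.84 × 0.766044 = 2257 N.
ΣF_y = 0: A_y + T·sin40° − 400 − 2500 = 0 → A_y = 2900 − 2945.84 × 0.642788 = 1006 N.

T = 2946 N, A_x = 2257 N, A_y = 1006 N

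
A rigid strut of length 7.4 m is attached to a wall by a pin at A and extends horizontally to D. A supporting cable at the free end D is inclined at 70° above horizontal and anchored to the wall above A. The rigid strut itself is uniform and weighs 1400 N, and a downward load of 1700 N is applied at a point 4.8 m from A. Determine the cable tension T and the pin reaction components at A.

ΣM about A: T·sin70°·7.4 − 1400·3.7 − 1700·4.8 = 0 → T = 13340/(7.4·0.939693) = 1918.4 ≈ 1918 N.
ΣF_x = 0: A_x − T·cos70° = 0 → A_x = 1918.4 × 0.34202 = 656.1 N.
ΣF_y = 0: A_y + T·sin70° − 1400 − 1700 = 0 → A_y = 3100 − 1918.4 × 0.939693 = 1297 N.

T = 1918 N, A_x = 656.1 N, A_y = 1297 N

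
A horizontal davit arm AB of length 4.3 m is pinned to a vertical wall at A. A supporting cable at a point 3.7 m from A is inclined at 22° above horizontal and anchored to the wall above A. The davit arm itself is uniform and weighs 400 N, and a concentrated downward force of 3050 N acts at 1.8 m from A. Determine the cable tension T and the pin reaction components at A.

ΣM about A: T·sin22°·3.7 − 400·2.15 − 3050·1.8 = 0 → T = 6350/(3.7·0.374607) = 4581.38 ≈ 4581 N.
ΣF_x = 0: A_x − T·cos22° = 0 → A_x = 4581.38 × 0.927184 = 4248 N.
ΣF_y = 0: A_y + T·sin22° − 400 − 3050 = 0 → A_y = 3450 − 4581.38 × 0.374607 = 1734 N.

T = 4581 N, A_x = 4248 N, A_y = 1734 N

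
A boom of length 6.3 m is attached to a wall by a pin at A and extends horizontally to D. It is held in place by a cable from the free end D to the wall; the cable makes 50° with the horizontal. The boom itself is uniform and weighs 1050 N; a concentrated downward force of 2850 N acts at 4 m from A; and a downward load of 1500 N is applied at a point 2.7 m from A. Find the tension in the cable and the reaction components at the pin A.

ΣM about A: T·sin50°·6.3 − 1050·3.15 − 2850·4 − 1500·2.7 = 0 → T = 18757.5/(6.3·0.766044) = 3886.7 ≈ 3887 N.
ΣF_x = 0: A_x − T·cos50° = 0 → A_x = 3886.7 × 0.642788 = 2498 N.
ΣF_y = 0: A_y + T·sin50° − 1050 − 2850 − 1500 = 0 → A_y = 5400 − 3886.7 × 0.766044 = 2423 N.

T = 3887 N, A_x = 2498 N, A_y = 2423 N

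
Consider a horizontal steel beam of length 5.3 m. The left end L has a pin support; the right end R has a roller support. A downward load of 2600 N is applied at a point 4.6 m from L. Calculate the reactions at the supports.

L_x = 0, L_y = 343.4 N, R_y = 2257 N

ΣM about L: R_y·5.3 − 2600·4.6 = 0 → R_y = 11960/5.3 = 2256.6 ≈ 2257 N.
ΣF_y = 0: L_y + 2256.6 − 2600 = 0 → L_y = 343.4 N.
ΣF_x = 0: no horizontal applied forces, so L_x = 0.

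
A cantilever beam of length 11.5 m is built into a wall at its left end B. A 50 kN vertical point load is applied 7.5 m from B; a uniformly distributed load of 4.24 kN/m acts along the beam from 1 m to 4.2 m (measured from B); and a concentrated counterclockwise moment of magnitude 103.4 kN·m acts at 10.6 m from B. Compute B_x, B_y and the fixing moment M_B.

B_x = 0, B_y = 63.57 kN, M_B = 306.9 kN·m

Resultant of the distributed load: 4.24 × 3.2 = 13.568 kN at 2.6 m from B.
ΣF_x = 0: B_x = 0.
ΣF_y = 0: B_y − 50 − 4.24·3.2 = 0 → B_y = 63.57 kN.
ΣM about B: M_B − 50·7.5 − (4.24·3.2)·2.6 + 103.4 = 0 → M_B = 306.9 kN·m.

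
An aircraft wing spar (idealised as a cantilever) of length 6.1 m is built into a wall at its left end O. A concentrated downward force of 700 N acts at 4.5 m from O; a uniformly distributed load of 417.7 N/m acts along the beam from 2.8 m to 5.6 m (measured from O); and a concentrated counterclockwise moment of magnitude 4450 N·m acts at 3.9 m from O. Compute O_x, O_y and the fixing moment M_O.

Resultant of the distributed load: 417.7 × 2.8 = 1169.56 N at 4.2 m from O.
ΣF_x = 0: O_x = 0.
ΣF_y = 0: O_y − 700 − 417.7·2.8 = 0 → O_y = 1870 N.
ΣM about O: M_O − 700·4.5 − (417.7·2.8)·4.2 + 4450 = 0 → M_O = 3612 N·m.

O_x = 0, O_y = 1870 N, M_O = 3612 N·m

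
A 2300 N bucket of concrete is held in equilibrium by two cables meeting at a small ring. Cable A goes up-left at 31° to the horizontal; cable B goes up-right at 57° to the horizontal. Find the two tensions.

ΣF_x = 0: −T_A·cos31° + T_B·cos57° = 0 → T_B = 1.57383·T_A.
ΣF_y = 0: T_A·sin31° + T_B·sin57° = 2300.
Substitute: T_A·(0.515038 + 1.57383·0.838671) = 2300 → T_A = 1253.43 ≈ 1253 N.
Then T_B = 1.57383 × 1253.43 = 1973 N.

T_A = 1253 N, T_B = 1973 N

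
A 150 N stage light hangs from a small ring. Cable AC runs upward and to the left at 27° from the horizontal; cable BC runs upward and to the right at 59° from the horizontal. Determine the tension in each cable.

ΣF_x = 0: −T_AC·cos27° + T_BC·cos59° = 0 → T_BC = 1.72998·T_AC.
ΣF_y = 0: T_AC·sin27° + T_BC·sin59° = 150.
Substitute: T_AC·(0.45399 + 1.72998·0.857167) = 150 → T_AC = 77.4445 ≈ 77.44 N.
Then T_BC = 1.72998 × 77.4445 = 134.0 N.

T_AC = 77.44 N, T_BC = 134.0 N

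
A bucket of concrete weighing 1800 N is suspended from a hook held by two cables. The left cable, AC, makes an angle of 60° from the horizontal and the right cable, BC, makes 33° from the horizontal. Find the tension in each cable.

T_AC = 1512 N, T_BC = 901.2 N

ΣF_x = 0: −T_AC·cos60° + T_BC·cos33° = 0 → T_BC = 0.596182·T_AC.
ΣF_y = 0: T_AC·sin60° + T_BC·sin33° = 1800.
Substitute: T_AC·(0.866025 + 0.596182·0.544639) = 1800 → T_AC = 1511.68 ≈ 1512 N.
Then T_BC = 0.596182 × 1511.68 = 901.2 N.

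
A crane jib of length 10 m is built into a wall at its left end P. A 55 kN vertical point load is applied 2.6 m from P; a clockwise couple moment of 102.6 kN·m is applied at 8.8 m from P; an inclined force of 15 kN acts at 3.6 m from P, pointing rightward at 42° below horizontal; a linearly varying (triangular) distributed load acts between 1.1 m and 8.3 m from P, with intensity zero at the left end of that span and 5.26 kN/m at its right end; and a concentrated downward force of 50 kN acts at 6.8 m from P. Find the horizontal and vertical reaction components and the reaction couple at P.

P_x = -11.15 kN, P_y = 134.0 kN, M_P = 733.5 kN·m

Resultant of the triangular load: ½ × 5.26 × 7.2 = 18.936 kN, acting at 5.9 m from P (one-third of the span from the peak).
ΣF_x = 0: P_x + 15·cos42° = 0 → P_x = -11.15 kN.
ΣF_y = 0: P_y − 55 − 15·sin42° − ½·5.26·7.2 − 50 = 0 → P_y = 134.0 kN.
ΣM about P: M_P − 55·2.6 − 102.6 − 15·sin42°·3.6 − (½·5.26·7.2)·5.9 − 50·6.8 = 0 → M_P = 733.5 kN·m.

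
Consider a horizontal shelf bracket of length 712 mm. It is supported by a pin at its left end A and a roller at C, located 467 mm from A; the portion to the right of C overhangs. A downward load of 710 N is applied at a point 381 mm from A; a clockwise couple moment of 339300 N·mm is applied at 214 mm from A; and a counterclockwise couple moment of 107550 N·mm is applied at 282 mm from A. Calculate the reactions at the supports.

ΣM about A: C_y·467 − 710·381 − 339300 + 107550 = 0 → C_y = 502260/467 = 1075.5 ≈ 1076 N.
ΣF_y = 0: A_y + 1075.5 − 710 = 0 → A_y = -365.5 N.
ΣF_x = 0: no horizontal applied forces, so A_x = 0.

A_x = 0, A_y = -365.5 N, C_y = 1076 N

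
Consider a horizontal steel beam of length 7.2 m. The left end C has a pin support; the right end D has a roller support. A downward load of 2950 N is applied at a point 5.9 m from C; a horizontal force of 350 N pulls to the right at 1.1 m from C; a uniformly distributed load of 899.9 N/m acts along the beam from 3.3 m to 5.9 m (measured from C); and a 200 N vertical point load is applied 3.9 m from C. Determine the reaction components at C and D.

C_x = -350.0 N, C_y = 1469 N, D_y = 4021 N

Resultant of the distributed load: 899.9 × 2.6 = 2339.74 N at 4.6 m from C.
Taking moments about C: D_y·7.2 − 2950·5.9 − (899.9·2.6)·4.6 − 200·3.9 = 0 → D_y = 28947.804/7.2 = 4020.53 ≈ 4021 N.
ΣF_y = 0: C_y + 4020.53 − 2950 − 899.9·2.6 − 200 = 0 → C_y = 1469 N.
ΣF_x = 0: C_x + 350 = 0 → C_x = -350.0 N.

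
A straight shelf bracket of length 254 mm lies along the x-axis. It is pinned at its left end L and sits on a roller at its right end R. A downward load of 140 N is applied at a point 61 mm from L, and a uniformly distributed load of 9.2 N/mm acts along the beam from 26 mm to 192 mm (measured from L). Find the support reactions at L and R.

Resultant of the distributed load: 9.2 × 166 = 1527.2 N at 109 mm from L.
Taking moments about L: R_y·254 − 140·61 − (9.2·166)·109 = 0 → R_y = 175004.8/254 = 688.995 ≈ 689.0 N.
ΣF_y = 0: L_y + 688.995 − 140 − 9.2·166 = 0 → L_y = 978.2 N.
ΣF_x = 0: no horizontal applied forces, so L_x = 0.

L_x = 0, L_y = 978.2 N, R_y = 689.0 N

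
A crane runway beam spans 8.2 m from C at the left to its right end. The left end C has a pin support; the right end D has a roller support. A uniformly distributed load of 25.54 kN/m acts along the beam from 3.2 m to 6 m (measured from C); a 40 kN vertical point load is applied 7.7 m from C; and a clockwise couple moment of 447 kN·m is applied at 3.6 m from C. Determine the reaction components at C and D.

C_x = 0, C_y = -20.68 kN, D_y = 132.2 kN

Resultant of the distributed load: 25.54 × 2.8 = 71.512 kN at 4.6 m from C.
Taking moments about C: D_y·8.2 − (25.54·2.8)·4.6 − 40·7.7 − 447 = 0 → D_y = 1083.9552/8.2 = 132.19 ≈ 132.2 kN.
ΣF_y = 0: C_y + 132.19 − 25.54·2.8 − 40 = 0 → C_y = -20.68 kN.
ΣF_x = 0: no horizontal applied forces, so C_x = 0.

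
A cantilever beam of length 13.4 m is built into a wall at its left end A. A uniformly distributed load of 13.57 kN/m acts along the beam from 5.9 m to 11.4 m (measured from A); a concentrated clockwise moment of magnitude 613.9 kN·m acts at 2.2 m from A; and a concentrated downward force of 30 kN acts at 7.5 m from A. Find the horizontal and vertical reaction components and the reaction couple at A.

Resultant of the distributed load: 13.57 × 5.5 = 74.635 kN at 8.65 m from A.
ΣF_x = 0: A_x = 0.
ΣF_y = 0: A_y − 13.57·5.5 − 30 = 0 → A_y = 104.6 kN.
ΣM about A: M_A − (13.57·5.5)·8.65 − 613.9 − 30·7.5 = 0 → M_A = 1484 kN·m.

A_x = 0, A_y = 104.6 kN, M_A = 1484 kN·m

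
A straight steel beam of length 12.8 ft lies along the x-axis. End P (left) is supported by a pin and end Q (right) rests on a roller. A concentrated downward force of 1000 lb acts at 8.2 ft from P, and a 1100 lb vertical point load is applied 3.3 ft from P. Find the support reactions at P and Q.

P_x = 0, P_y = 1176 lb, Q_y = 924.2 lb

Taking moments about P: Q_y·12.8 − 1000·8.2 − 1100·3.3 = 0 → Q_y = 11830/12.8 = 924.219 ≈ 924.2 lb.
ΣF_y = 0: P_y + 924.219 − 1000 − 1100 = 0 → P_y = 1176 lb.
ΣF_x = 0: no horizontal applied forces, so P_x = 0.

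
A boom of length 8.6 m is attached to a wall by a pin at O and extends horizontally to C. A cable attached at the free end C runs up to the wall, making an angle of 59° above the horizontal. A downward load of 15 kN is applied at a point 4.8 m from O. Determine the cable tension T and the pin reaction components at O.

ΣM about O: T·sin59°·8.6 − 15·4.8 = 0 → T = 72/(8.6·0.857167) = 9.76717 ≈ 9.767 kN.
ΣF_x = 0: O_x − T·cos59° = 0 → O_x = 9.76717 × 0.515038 = 5.030 kN.
ΣF_y = 0: O_y + T·sin59° − 15 = 0 → O_y = 15 − 9.76717 × 0.857167 = 6.628 kN.

T = 9.767 kN, O_x = 5.030 kN, O_y = 6.628 kN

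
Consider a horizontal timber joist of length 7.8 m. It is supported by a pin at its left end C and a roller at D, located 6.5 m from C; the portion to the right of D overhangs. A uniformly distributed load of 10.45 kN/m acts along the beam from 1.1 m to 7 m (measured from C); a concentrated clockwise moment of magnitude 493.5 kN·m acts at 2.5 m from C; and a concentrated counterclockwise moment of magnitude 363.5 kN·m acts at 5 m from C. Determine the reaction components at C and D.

C_x = 0, C_y = 3.239 kN, D_y = 58.42 kN

Resultant of the distributed load: 10.45 × 5.9 = 61.655 kN at 4.05 m from C.
ΣM about C: D_y·6.5 − (10.45·5.9)·4.05 − 493.5 + 363.5 = 0 → D_y = 379.70275/6.5 = 58.4158 ≈ 58.42 kN.
ΣF_y = 0: C_y + 58.4158 − 10.45·5.9 = 0 → C_y = 3.239 kN.
ΣF_x = 0: no horizontal applied forces, so C_x = 0.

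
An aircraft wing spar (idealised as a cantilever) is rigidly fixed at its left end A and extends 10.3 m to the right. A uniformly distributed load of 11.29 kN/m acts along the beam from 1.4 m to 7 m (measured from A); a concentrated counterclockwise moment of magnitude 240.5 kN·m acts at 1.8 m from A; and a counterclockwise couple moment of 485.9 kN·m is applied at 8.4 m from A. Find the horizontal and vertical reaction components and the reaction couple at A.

A_x = 0, A_y = 63.22 kN, M_A = -460.9 kN·m

Resultant of the distributed load: 11.29 × 5.6 = 63.224 kN at 4.2 m from A.
ΣF_x = 0: A_x = 0.
ΣF_y = 0: A_y − 11.29·5.6 = 0 → A_y = 63.22 kN.
ΣM about A: M_A − (11.29·5.6)·4.2 + 240.5 + 485.9 = 0 → M_A = -460.9 kN·m.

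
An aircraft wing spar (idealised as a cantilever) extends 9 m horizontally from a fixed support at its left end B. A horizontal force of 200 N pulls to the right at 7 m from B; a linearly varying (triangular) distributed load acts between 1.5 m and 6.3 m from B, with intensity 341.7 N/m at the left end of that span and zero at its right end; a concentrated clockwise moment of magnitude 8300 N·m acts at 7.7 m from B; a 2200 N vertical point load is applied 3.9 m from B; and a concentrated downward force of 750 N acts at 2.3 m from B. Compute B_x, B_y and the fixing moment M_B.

B_x = -200.0 N, B_y = 3770 N, M_B = 21150 N·m

Resultant of the triangular load: ½ × 341.7 × 4.8 = 820.08 N, acting at 3.1 m from B (one-third of the span from the peak).
ΣF_x = 0: B_x + 200 = 0 → B_x = -200.0 N.
ΣF_y = 0: B_y − ½·341.7·4.8 − 2200 − 750 = 0 → B_y = 3770 N.
ΣM about B: M_B − (½·341.7·4.8)·3.1 − 8300 − 2200·3.9 − 750·2.3 = 0 → M_B = 21150 N·m.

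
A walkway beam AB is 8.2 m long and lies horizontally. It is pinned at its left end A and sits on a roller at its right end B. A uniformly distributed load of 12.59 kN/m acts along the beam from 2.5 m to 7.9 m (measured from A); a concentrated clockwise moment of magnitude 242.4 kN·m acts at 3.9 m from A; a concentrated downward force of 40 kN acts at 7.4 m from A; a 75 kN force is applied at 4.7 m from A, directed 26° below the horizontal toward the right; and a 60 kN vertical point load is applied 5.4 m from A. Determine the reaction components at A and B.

A_x = -67.41 kN, A_y = 33.74 kN, B_y = 167.1 kN

Resultant of the distributed load: 12.59 × 5.4 = 67.986 kN at 5.2 m from A.
ΣM about A: B_y·8.2 − (12.59·5.4)·5.2 − 242.4 − 40·7.4 − 75·sin26°·4.7 − 60·5.4 = 0 → B_y = 1370.45/8.2 = 167.128 ≈ 167.1 kN.
ΣF_y = 0: A_y + 167.128 − 12.59·5.4 − 40 − 75·sin26° − 60 = 0 → A_y = 33.74 kN.
ΣF_x = 0: A_x + 75·cos26° = 0 → A_x = -67.41 kN.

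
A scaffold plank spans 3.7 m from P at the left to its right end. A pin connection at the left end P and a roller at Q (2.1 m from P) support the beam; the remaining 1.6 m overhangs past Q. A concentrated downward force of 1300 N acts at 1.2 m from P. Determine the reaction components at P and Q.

P_x = 0, P_y = 557.1 N, Q_y = 742.9 N

Moments about P: Q_y·2.1 − 1300·1.2 = 0 → Q_y = 1560/2.1 = 742.857 ≈ 742.9 N.
ΣF_y = 0: P_y + 742.857 − 1300 = 0 → P_y = 557.1 N.
ΣF_x = 0: no horizontal applied forces, so P_x = 0.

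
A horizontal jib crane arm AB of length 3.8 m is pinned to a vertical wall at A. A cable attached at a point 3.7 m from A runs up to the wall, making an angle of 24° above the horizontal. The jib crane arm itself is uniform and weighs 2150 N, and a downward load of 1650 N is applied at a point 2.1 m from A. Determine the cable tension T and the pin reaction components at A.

ΣM about A: T·sin24°·3.7 − 2150·1.9 − 1650·2.1 = 0 → T = 7550/(3.7·0.406737) = 5016.85 ≈ 5017 N.
ΣF_x = 0: A_x − T·cos24° = 0 → A_x = 5016.85 × 0.913545 = 4583 N.
ΣF_y = 0: A_y + T·sin24° − 2150 − 1650 = 0 → A_y = 3800 − 5016.85 × 0.406737 = 1759 N.

T = 5017 N, A_x = 4583 N, A_y = 1759 N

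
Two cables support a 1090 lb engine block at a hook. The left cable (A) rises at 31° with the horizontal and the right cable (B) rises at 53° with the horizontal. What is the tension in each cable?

ΣF_x = 0: −T_A·cos31° + T_B·cos53° = 0 → T_B = 1.4243·T_A.
ΣF_y = 0: T_A·sin31° + T_B·sin53° = 1090.
Substitute: T_A·(0.515038 + 1.4243·0.798636) = 1090 → T_A = 659.593 ≈ 659.6 lb.
Then T_B = 1.4243 × 659.593 = 939.5 lb.

T_A = 659.6 lb, T_B = 939.5 lb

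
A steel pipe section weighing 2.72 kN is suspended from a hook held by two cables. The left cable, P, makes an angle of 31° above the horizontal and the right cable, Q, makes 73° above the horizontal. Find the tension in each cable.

ΣF_x = 0: −T_P·cos31° + T_Q·cos73° = 0 → T_Q = 2.93177·T_P.
ΣF_y = 0: T_P·sin31° + T_Q·sin73° = 2.72.
Substitute: T_P·(0.515038 + 2.93177·0.956305) = 2.72 → T_P = 0.819597 ≈ 0.8196 kN.
Then T_Q = 2.93177 × 0.819597 = 2.403 kN.

T_P = 0.8196 kN, T_Q = 2.403 kN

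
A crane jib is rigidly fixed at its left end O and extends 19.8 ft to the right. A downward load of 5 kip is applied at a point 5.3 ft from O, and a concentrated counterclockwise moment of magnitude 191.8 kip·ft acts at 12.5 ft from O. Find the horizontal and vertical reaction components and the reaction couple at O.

ΣF_x = 0: O_x = 0.
ΣF_y = 0: O_y − 5 = 0 → O_y = 5.000 kip.
ΣM about O: M_O − 5·5.3 + 191.8 = 0 → M_O = -165.3 kip·ft.

O_x = 0, O_y = 5.000 kip, M_O = -165.3 kip·ft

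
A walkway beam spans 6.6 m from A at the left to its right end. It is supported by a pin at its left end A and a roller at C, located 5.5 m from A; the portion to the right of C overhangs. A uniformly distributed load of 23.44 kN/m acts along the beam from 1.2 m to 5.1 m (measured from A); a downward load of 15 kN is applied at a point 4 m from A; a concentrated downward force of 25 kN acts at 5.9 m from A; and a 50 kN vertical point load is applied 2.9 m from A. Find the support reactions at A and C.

A_x = 0, A_y = 64.97 kN, C_y = 116.4 kN

Resultant of the distributed load: 23.44 × 3.9 = 91.416 kN at 3.15 m from A.
ΣM about A: C_y·5.5 − (23.44·3.9)·3.15 − 15·4 − 25·5.9 − 50·2.9 = 0 → C_y = 640.4604/5.5 = 116.447 ≈ 116.4 kN.
ΣF_y = 0: A_y + 116.447 − 23.44·3.9 − 15 − 25 − 50 = 0 → A_y = 64.97 kN.
ΣF_x = 0: no horizontal applied forces, so A_x = 0.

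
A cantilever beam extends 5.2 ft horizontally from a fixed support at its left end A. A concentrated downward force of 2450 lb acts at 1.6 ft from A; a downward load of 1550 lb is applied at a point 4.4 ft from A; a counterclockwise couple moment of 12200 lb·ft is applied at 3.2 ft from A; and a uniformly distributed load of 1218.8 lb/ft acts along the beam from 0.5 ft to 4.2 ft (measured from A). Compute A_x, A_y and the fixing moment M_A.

A_x = 0, A_y = 8510 lb, M_A = 9137 lb·ft

Resultant of the distributed load: 1218.8 × 3.7 = 4509.56 lb at 2.35 ft from A.
ΣF_x = 0: A_x = 0.
ΣF_y = 0: A_y − 2450 − 1550 − 1218.8·3.7 = 0 → A_y = 8510 lb.
ΣM about A: M_A − 2450·1.6 − 1550·4.4 + 12200 − (1218.8·3.7)·2.35 = 0 → M_A = 9137 lb·ft.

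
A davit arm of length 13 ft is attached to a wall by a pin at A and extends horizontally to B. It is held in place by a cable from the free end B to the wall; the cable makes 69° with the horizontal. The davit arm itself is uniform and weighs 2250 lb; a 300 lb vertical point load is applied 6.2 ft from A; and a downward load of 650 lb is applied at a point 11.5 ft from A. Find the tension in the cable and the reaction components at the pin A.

ΣM about A: T·sin69°·13 − 2250·6.5 − 300·6.2 − 650·11.5 = 0 → T = 23960/(13·0.93358) = 1974.2 ≈ 1974 lb.
ΣF_x = 0: A_x − T·cos69° = 0 → A_x = 1974.2 × 0.358368 = 707.5 lb.
ΣF_y = 0: A_y + T·sin69° − 2250 − 300 − 650 = 0 → A_y = 3200 − 1974.2 × 0.93358 = 1357 lb.

T = 1974 lb, A_x = 707.5 lb, A_y = 1357 lb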